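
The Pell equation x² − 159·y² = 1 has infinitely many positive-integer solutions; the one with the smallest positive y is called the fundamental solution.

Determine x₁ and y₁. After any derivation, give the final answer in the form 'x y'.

d=159: √d = [12; 1,1,1,1,3,1,1,1,1,24] (ℓ=10, even), read p_9/q_9
a_0=12:  p_0=12·1+0=12,  q_0=12·0+1=1
a_1=1:  p_1=1·12+1=13,  q_1=1·1+0=1
a_2=1:  p_2=1·13+12=25,  q_2=1·1+1=2
a_3=1:  p_3=1·25+13=38,  q_3=1·2+1=3
a_4=1:  p_4=1·38+25=63,  q_4=1·3+2=5
a_5=3:  p_5=3·63+38=227,  q_5=3·5+3=18
a_6=1:  p_6=1·227+63=290,  q_6=1·18+5=23
a_7=1:  p_7=1·290+227=517,  q_7=1·23+18=41
a_8=1:  p_8=1·517+290=807,  q_8=1·41+23=64
a_9=1:  p_9=1·807+517=1324,  q_9=1·64+41=105
(x₁, y₁) = (1324, 105);  1324² − 159·105² = 1 ✓

1324 105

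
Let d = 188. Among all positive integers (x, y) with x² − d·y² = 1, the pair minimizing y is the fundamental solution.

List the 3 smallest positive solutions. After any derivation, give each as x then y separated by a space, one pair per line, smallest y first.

4607 336
42448897 3095904
391124132351 28525659120

√188 = [13; 1,2,2,6,2,2,1,26, …], period ℓ=8 (even) → k=7
a_0=13:  p_0=13·1+0=13,  q_0=13·0+1=1
…
a_6=2:  p_6=2·1330+617=3277,  q_6=2·97+45=239
a_7=1:  p_7=1·3277+1330=4607,  q_7=1·239+97=336
fundamental: x₁=4607, y₁=336  (since 21224449 − 188·112896 = 1)
n=2: (4607,336)∘(4607,336) = (4607·4607+188·336·336, 4607·336+336·4607) = (42448897,3095904)
n=3: (42448897,3095904)∘(4607,336) = (4607·42448897+188·336·3095904, 4607·3095904+336·42448897) = (391124132351,28525659120)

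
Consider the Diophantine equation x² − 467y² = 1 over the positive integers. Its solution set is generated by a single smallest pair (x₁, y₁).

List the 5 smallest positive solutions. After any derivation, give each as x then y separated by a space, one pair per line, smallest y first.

1625626 75225
5285319783751 244575431700
17183906517558380626 795176361465413175
55869210433019434807260001 2585318735566902940613400
181644882158758119549456134390626 8405522709648569143113732563625

d=467: √d = [21; 1,1,1,1,3,…,1,1,42] (ℓ=14, even), read p_13/q_13
step 0: (21, 1)  from 21·(1,0) + (0,1)
…
step 3: (65, 3)  from 1·(43,2) + (22,1)
…
step 7: (27164, 1257)  from 21·(1275,59) + (389,18)
step 8: (82767, 3830)  from 3·(27164,1257) + (1275,59)
…
step 11: (633697, 29324)  from 1·(358232,16577) + (275465,12747)
step 12: (991929, 45901)  from 1·(633697,29324) + (358232,16577)
step 13: (1625626, 75225)  from 1·(991929,45901) + (633697,29324)
fundamental: x₁=1625626, y₁=75225  (since 2642659891876 − 467·5658800625 = 1)
n=2: (1625626,75225)∘(1625626,75225) = (1625626·1625626+467·75225·75225, 1625626·75225+75225·1625626) = (5285319783751,244575431700)
n=3: (5285319783751,244575431700)∘(1625626,75225) = (1625626·5285319783751+467·75225·244575431700, 1625626·244575431700+75225·5285319783751) = (17183906517558380626,795176361465413175)
n=4: (17183906517558380626,795176361465413175)∘(1625626,75225) = (1625626·17183906517558380626+467·75225·795176361465413175, 1625626·795176361465413175+75225·17183906517558380626) = (55869210433019434807260001,2585318735566902940613400)
n=5: (55869210433019434807260001,2585318735566902940613400)∘(1625626,75225) = (1625626·55869210433019434807260001+467·75225·2585318735566902940613400, 1625626·2585318735566902940613400+75225·55869210433019434807260001) = (181644882158758119549456134390626,8405522709648569143113732563625)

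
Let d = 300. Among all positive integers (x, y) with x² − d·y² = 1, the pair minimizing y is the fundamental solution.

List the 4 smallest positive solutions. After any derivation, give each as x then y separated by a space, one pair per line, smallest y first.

1351 78
3650401 210756
9863382151 569462634
26650854921601 1538687826312

d=300: √d = [17; 3,8,3,34] (ℓ=4, even), read p_3/q_3
step 0: (17, 1)  from 17·(1,0) + (0,1)
step 1: (52, 3)  from 3·(17,1) + (1,0)
step 2: (433, 25)  from 8·(52,3) + (17,1)
step 3: (1351, 78)  from 3·(433,25) + (52,3)
→ (1351, 78).  Check: 1351²=1825201, 300·78²=1825200, difference 1.
n=2: (1351,78)∘(1351,78) = (1351·1351+300·78·78, 1351·78+78·1351) = (3650401,210756)
n=3: (3650401,210756)∘(1351,78) = (1351·3650401+300·78·210756, 1351·210756+78·3650401) = (9863382151,569462634)
n=4: (9863382151,569462634)∘(1351,78) = (1351·9863382151+300·78·569462634, 1351·569462634+78·9863382151) = (26650854921601,1538687826312)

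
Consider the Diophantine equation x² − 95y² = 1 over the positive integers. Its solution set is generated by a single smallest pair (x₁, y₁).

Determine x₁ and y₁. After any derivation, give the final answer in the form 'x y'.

√95 = [9; 1,2,1,18, …], period ℓ=4 (even) → k=3
i=0: a=9 ⇒ p=9, q=1
i=1: a=1 ⇒ p=10, q=1
i=2: a=2 ⇒ p=29, q=3
i=3: a=1 ⇒ p=39, q=4
→ (39, 4).  Check: 39²=1521, 95·4²=1520, difference 1.

39 4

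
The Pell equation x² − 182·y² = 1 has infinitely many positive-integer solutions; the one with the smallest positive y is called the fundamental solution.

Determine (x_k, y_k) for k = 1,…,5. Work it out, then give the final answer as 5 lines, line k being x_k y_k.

√182 = [13; 2,26, …], period ℓ=2 (even) → k=1
k=0  a_k=13  p_k/q_k = 13/1
k=1  a_k=2  p_k/q_k = 27/2
fundamental: x₁=27, y₁=2  (since 729 − 182·4 = 1)
n=2: (27,2)∘(27,2) = (27·27+182·2·2, 27·2+2·27) = (1457,108)
n=3: (1457,108)∘(27,2) = (27·1457+182·2·108, 27·108+2·1457) = (78651,5830)
n=4: (78651,5830)∘(27,2) = (27·78651+182·2·5830, 27·5830+2·78651) = (4245697,314712)
n=5: (4245697,314712)∘(27,2) = (27·4245697+182·2·314712, 27·314712+2·4245697) = (229188987,16988618)

27 2
1457 108
78651 5830
4245697 314712
229188987 16988618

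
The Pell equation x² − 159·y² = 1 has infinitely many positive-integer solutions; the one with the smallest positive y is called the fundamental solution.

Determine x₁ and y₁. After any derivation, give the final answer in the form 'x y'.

1324 105

[12; 1,1,1,1,3,1,1,1,1,24] for √159; ℓ=10 ⇒ convergent index 9
step 0: (12, 1)  from 12·(1,0) + (0,1)
…
step 4: (63, 5)  from 1·(38,3) + (25,2)
step 5: (227, 18)  from 3·(63,5) + (38,3)
…
step 8: (807, 64)  from 1·(517,41) + (290,23)
step 9: (1324, 105)  from 1·(807,64) + (517,41)
(x₁, y₁) = (1324, 105);  1324² − 159·105² = 1 ✓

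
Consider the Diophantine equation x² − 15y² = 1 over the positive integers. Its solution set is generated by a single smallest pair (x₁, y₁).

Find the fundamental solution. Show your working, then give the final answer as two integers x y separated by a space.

4 1

√15 → a₀=3, period (1,6); ℓ=2 even so k=1
i=0: a=3 ⇒ p=3, q=1
i=1: a=1 ⇒ p=4, q=1
→ (4, 1).  Check: 4²=16, 15·1²=15, difference 1.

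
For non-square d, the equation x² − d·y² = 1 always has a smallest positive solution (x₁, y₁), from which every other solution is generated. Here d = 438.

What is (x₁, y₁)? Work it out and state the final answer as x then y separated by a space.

√438 → a₀=20, period (1,12,1,40); ℓ=4 even so k=3
k=0  a_k=20  p_k/q_k = 20/1
k=1  a_k=1  p_k/q_k = 21/1
k=2  a_k=12  p_k/q_k = 272/13
k=3  a_k=1  p_k/q_k = 293/14
(x₁, y₁) = (293, 14);  293² − 438·14² = 1 ✓

293 14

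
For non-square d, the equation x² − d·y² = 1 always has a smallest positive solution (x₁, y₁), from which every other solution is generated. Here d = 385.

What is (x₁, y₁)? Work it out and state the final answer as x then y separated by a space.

√385 → a₀=19, period (1,1,1,1,1,…,1,1,38); ℓ=16 even so k=15
a_0=19:  p_0=19·1+0=19,  q_0=19·0+1=1
…
a_2=1:  p_2=1·20+19=39,  q_2=1·1+1=2
…
a_4=1:  p_4=1·59+39=98,  q_4=1·3+2=5
…
a_6=3:  p_6=3·157+98=569,  q_6=3·8+5=29
a_7=1:  p_7=1·569+157=726,  q_7=1·29+8=37
a_8=2:  p_8=2·726+569=2021,  q_8=2·37+29=103
a_9=1:  p_9=1·2021+726=2747,  q_9=1·103+37=140
a_10=3:  p_10=3·2747+2021=10262,  q_10=3·140+103=523
a_11=1:  p_11=1·10262+2747=13009,  q_11=1·523+140=663
a_12=1:  p_12=1·13009+10262=23271,  q_12=1·663+523=1186
a_13=1:  p_13=1·23271+13009=36280,  q_13=1·1186+663=1849
a_14=1:  p_14=1·36280+23271=59551,  q_14=1·1849+1186=3035
a_15=1:  p_15=1·59551+36280=95831,  q_15=1·3035+1849=4884
fundamental: x₁=95831, y₁=4884  (since 9183580561 − 385·23853456 = 1)

95831 4884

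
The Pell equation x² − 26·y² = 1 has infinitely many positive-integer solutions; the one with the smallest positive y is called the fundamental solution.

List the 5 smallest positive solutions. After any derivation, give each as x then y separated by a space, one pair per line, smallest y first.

√26 = [5; 10, …], period ℓ=1 (odd) → k=1
k=0  a_k=5  p_k/q_k = 5/1
k=1  a_k=10  p_k/q_k = 51/10
(x₁, y₁) = (51, 10);  51² − 26·10² = 1 ✓
(51+10√26)^2 = 5201 + 1020√26
(51+10√26)^3 = 530451 + 104030√26
(51+10√26)^4 = 54100801 + 10610040√26
(51+10√26)^5 = 5517751251 + 1082120050√26

51 10
5201 1020
530451 104030
54100801 10610040
5517751251 1082120050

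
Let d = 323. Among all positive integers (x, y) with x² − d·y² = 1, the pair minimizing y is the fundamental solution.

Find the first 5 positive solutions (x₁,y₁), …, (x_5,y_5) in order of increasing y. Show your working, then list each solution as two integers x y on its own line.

√323 = [17; 1,34, …], period ℓ=2 (even) → k=1
i=0: a=17 ⇒ p=17, q=1
i=1: a=1 ⇒ p=18, q=1
→ (18, 1).  Check: 18²=324, 323·1²=323, difference 1.
n=2: (18,1)∘(18,1) = (18·18+323·1·1, 18·1+1·18) = (647,36)
n=3: (647,36)∘(18,1) = (18·647+323·1·36, 18·36+1·647) = (23274,1295)
n=4: (23274,1295)∘(18,1) = (18·23274+323·1·1295, 18·1295+1·23274) = (837217,46584)
n=5: (837217,46584)∘(18,1) = (18·837217+323·1·46584, 18·46584+1·837217) = (30116538,1675729)

18 1
647 36
23274 1295
837217 46584
30116538 1675729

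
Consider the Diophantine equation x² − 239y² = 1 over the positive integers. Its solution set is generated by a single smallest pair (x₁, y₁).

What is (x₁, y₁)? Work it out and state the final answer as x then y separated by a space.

6195120 400729

√239 → a₀=15, period (2,5,1,2,4,15,4,2,1,5,2,30); ℓ=12 even so k=11
k=0  a_k=15  p_k/q_k = 15/1
k=1  a_k=2  p_k/q_k = 31/2
k=2  a_k=5  p_k/q_k = 170/11
…
k=6  a_k=15  p_k/q_k = 37907/2452
k=7  a_k=4  p_k/q_k = 154117/9969
…
k=9  a_k=1  p_k/q_k = 500258/32359
k=10  a_k=5  p_k/q_k = 2847431/184185
k=11  a_k=2  p_k/q_k = 6195120/400729
(x₁, y₁) = (6195120, 400729);  6195120² − 239·400729² = 1 ✓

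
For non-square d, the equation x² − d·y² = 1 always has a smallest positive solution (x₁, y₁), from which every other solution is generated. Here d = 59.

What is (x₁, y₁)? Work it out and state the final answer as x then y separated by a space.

√59 = [7; 1,2,7,2,1,14, …], period ℓ=6 (even) → k=5
k=0  a_k=7  p_k/q_k = 7/1
k=1  a_k=1  p_k/q_k = 8/1
k=2  a_k=2  p_k/q_k = 23/3
…
k=4  a_k=2  p_k/q_k = 361/47
k=5  a_k=1  p_k/q_k = 530/69
fundamental: x₁=530, y₁=69  (since 280900 − 59·4761 = 1)

530 69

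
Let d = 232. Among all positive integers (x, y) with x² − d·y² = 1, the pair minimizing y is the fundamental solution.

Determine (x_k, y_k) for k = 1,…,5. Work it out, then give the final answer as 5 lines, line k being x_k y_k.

19603 1287
768555217 50458122
30131975818099 1978261129845
1181354243155834177 77559705806244948
46316174427035658925363 3040805823861378301443

d=232: √d = [15; 4,3,7,3,4,30] (ℓ=6, even), read p_5/q_5
k=0  a_k=15  p_k/q_k = 15/1
…
k=3  a_k=7  p_k/q_k = 1447/95
k=4  a_k=3  p_k/q_k = 4539/298
k=5  a_k=4  p_k/q_k = 19603/1287
fundamental: x₁=19603, y₁=1287  (since 384277609 − 232·1656369 = 1)
(19603+1287√232)^2 = 768555217 + 50458122√232
(19603+1287√232)^3 = 30131975818099 + 1978261129845√232
(19603+1287√232)^4 = 1181354243155834177 + 77559705806244948√232
(19603+1287√232)^5 = 46316174427035658925363 + 3040805823861378301443√232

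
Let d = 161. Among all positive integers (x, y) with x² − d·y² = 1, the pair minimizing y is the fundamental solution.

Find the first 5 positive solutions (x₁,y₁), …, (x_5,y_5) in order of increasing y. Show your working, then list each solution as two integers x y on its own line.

√161 → a₀=12, period (1,2,4,1,2,1,4,2,1,24); ℓ=10 even so k=9
step 0: (12, 1)  from 12·(1,0) + (0,1)
…
step 2: (38, 3)  from 2·(13,1) + (12,1)
…
step 4: (203, 16)  from 1·(165,13) + (38,3)
…
step 6: (774, 61)  from 1·(571,45) + (203,16)
step 7: (3667, 289)  from 4·(774,61) + (571,45)
step 8: (8108, 639)  from 2·(3667,289) + (774,61)
step 9: (11775, 928)  from 1·(8108,639) + (3667,289)
→ (11775, 928).  Check: 11775²=138650625, 161·928²=138650624, difference 1.
n=2: (11775,928)∘(11775,928) = (11775·11775+161·928·928, 11775·928+928·11775) = (277301249,21854400)
n=3: (277301249,21854400)∘(11775,928) = (11775·277301249+161·928·21854400, 11775·21854400+928·277301249) = (6530444402175,514671119072)
n=4: (6530444402175,514671119072)∘(11775,928) = (11775·6530444402175+161·928·514671119072, 11775·514671119072+928·6530444402175) = (153791965393920001,12120504832291200)
n=5: (153791965393920001,12120504832291200)∘(11775,928) = (11775·153791965393920001+161·928·12120504832291200, 11775·12120504832291200+928·153791965393920001) = (3621800778496371621375,285437888285786640928)

11775 928
277301249 21854400
6530444402175 514671119072
153791965393920001 12120504832291200
3621800778496371621375 285437888285786640928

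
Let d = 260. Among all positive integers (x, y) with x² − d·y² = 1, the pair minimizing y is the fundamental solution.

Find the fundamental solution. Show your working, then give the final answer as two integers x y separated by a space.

129 8

√260 = [16; 8,32, …], period ℓ=2 (even) → k=1
k=0  a_k=16  p_k/q_k = 16/1
k=1  a_k=8  p_k/q_k = 129/8
(x₁, y₁) = (129, 8);  129² − 260·8² = 1 ✓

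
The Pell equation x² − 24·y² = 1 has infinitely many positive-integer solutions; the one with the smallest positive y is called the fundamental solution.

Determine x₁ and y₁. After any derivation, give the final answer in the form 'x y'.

5 1

√24 = [4; 1,8, …], period ℓ=2 (even) → k=1
a_0=4:  p_0=4·1+0=4,  q_0=4·0+1=1
a_1=1:  p_1=1·4+1=5,  q_1=1·1+0=1
fundamental: x₁=5, y₁=1  (since 25 − 24·1 = 1)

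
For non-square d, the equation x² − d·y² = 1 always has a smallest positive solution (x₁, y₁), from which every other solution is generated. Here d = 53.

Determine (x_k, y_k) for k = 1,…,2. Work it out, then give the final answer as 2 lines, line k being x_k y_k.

66249 9100
8777860001 1205731800

[7; 3,1,1,3,14] for √53; ℓ=5 ⇒ convergent index 9
a_0=7:  p_0=7·1+0=7,  q_0=7·0+1=1
a_1=3:  p_1=3·7+1=22,  q_1=3·1+0=3
a_2=1:  p_2=1·22+7=29,  q_2=1·3+1=4
a_3=1:  p_3=1·29+22=51,  q_3=1·4+3=7
a_4=3:  p_4=3·51+29=182,  q_4=3·7+4=25
a_5=14:  p_5=14·182+51=2599,  q_5=14·25+7=357
a_6=3:  p_6=3·2599+182=7979,  q_6=3·357+25=1096
a_7=1:  p_7=1·7979+2599=10578,  q_7=1·1096+357=1453
a_8=1:  p_8=1·10578+7979=18557,  q_8=1·1453+1096=2549
a_9=3:  p_9=3·18557+10578=66249,  q_9=3·2549+1453=9100
fundamental: x₁=66249, y₁=9100  (since 4388930001 − 53·82810000 = 1)
(x_2, y_2) = (66249·66249 + 53·9100·9100, 66249·9100 + 9100·66249) = (8777860001, 1205731800)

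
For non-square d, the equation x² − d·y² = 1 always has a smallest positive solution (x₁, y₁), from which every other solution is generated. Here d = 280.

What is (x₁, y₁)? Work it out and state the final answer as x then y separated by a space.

251 15

[16; 1,2,1,2,1,32] for √280; ℓ=6 ⇒ convergent index 5
k=0  a_k=16  p_k/q_k = 16/1
…
k=2  a_k=2  p_k/q_k = 50/3
k=3  a_k=1  p_k/q_k = 67/4
k=4  a_k=2  p_k/q_k = 184/11
k=5  a_k=1  p_k/q_k = 251/15
→ (251, 15).  Check: 251²=63001, 280·15²=63000, difference 1.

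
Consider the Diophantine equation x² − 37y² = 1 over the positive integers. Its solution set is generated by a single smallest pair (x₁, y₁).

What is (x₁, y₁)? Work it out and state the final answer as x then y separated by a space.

73 12

[6; 12] for √37; ℓ=1 ⇒ convergent index 1
i=0: a=6 ⇒ p=6, q=1
i=1: a=12 ⇒ p=73, q=12
fundamental: x₁=73, y₁=12  (since 5329 − 37·144 = 1)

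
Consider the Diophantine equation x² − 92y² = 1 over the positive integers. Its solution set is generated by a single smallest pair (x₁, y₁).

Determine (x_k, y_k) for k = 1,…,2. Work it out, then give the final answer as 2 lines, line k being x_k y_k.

1151 120
2649601 276240

√92 → a₀=9, period (1,1,2,4,2,1,1,18); ℓ=8 even so k=7
k=0  a_k=9  p_k/q_k = 9/1
k=1  a_k=1  p_k/q_k = 10/1
k=2  a_k=1  p_k/q_k = 19/2
k=3  a_k=2  p_k/q_k = 48/5
k=4  a_k=4  p_k/q_k = 211/22
k=5  a_k=2  p_k/q_k = 470/49
k=6  a_k=1  p_k/q_k = 681/71
k=7  a_k=1  p_k/q_k = 1151/120
fundamental: x₁=1151, y₁=120  (since 1324801 − 92·14400 = 1)
n=2: (1151,120)∘(1151,120) = (1151·1151+92·120·120, 1151·120+120·1151) = (2649601,276240)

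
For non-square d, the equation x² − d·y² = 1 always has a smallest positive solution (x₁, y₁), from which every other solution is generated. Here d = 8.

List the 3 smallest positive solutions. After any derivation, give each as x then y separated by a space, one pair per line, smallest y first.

3 1
17 6
99 35

√8 = [2; 1,4, …], period ℓ=2 (even) → k=1
k=0  a_k=2  p_k/q_k = 2/1
k=1  a_k=1  p_k/q_k = 3/1
(x₁, y₁) = (3, 1);  3² − 8·1² = 1 ✓
k=2:  x_2 = 3·3+8·1·1 = 17,  y_2 = 3·1+1·3 = 6
k=3:  x_3 = 3·17+8·1·6 = 99,  y_3 = 3·6+1·17 = 35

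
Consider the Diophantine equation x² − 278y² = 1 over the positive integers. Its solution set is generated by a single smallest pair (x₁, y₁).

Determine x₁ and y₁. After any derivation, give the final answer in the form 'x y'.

√278 → a₀=16, period (1,2,16,2,1,32); ℓ=6 even so k=5
a_0=16:  p_0=16·1+0=16,  q_0=16·0+1=1
…
a_3=16:  p_3=16·50+17=817,  q_3=16·3+1=49
a_4=2:  p_4=2·817+50=1684,  q_4=2·49+3=101
a_5=1:  p_5=1·1684+817=2501,  q_5=1·101+49=150
fundamental: x₁=2501, y₁=150  (since 6255001 − 278·22500 = 1)

2501 150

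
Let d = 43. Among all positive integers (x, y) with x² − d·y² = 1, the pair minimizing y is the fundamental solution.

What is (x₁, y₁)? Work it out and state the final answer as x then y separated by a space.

3482 531

d=43: √d = [6; 1,1,3,1,5,1,3,1,1,12] (ℓ=10, even), read p_9/q_9
a_0=6:  p_0=6·1+0=6,  q_0=6·0+1=1
a_1=1:  p_1=1·6+1=7,  q_1=1·1+0=1
a_2=1:  p_2=1·7+6=13,  q_2=1·1+1=2
…
a_5=5:  p_5=5·59+46=341,  q_5=5·9+7=52
a_6=1:  p_6=1·341+59=400,  q_6=1·52+9=61
a_7=3:  p_7=3·400+341=1541,  q_7=3·61+52=235
a_8=1:  p_8=1·1541+400=1941,  q_8=1·235+61=296
a_9=1:  p_9=1·1941+1541=3482,  q_9=1·296+235=531
(x₁, y₁) = (3482, 531);  3482² − 43·531² = 1 ✓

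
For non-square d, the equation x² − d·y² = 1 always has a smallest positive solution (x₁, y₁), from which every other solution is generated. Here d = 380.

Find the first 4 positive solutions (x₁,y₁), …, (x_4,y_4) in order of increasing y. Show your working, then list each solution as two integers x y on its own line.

39 2
3041 156
237159 12166
18495361 948792

√380 → a₀=19, period (2,38); ℓ=2 even so k=1
k=0  a_k=19  p_k/q_k = 19/1
k=1  a_k=2  p_k/q_k = 39/2
→ (39, 2).  Check: 39²=1521, 380·2²=1520, difference 1.
(x_2, y_2) = (39·39 + 380·2·2, 39·2 + 2·39) = (3041, 156)
(x_3, y_3) = (39·3041 + 380·2·156, 39·156 + 2·3041) = (237159, 12166)
(x_4, y_4) = (39·237159 + 380·2·12166, 39·12166 + 2·237159) = (18495361, 948792)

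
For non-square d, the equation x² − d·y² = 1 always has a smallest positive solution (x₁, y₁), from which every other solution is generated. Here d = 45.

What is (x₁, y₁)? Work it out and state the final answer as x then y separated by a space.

d=45: √d = [6; 1,2,2,2,1,12] (ℓ=6, even), read p_5/q_5
step 0: (6, 1)  from 6·(1,0) + (0,1)
step 1: (7, 1)  from 1·(6,1) + (1,0)
step 2: (20, 3)  from 2·(7,1) + (6,1)
…
step 4: (114, 17)  from 2·(47,7) + (20,3)
step 5: (161, 24)  from 1·(114,17) + (47,7)
(x₁, y₁) = (161, 24);  161² − 45·24² = 1 ✓

161 24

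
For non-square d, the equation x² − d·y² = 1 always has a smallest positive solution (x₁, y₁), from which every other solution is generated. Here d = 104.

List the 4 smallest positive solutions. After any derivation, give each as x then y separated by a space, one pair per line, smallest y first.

51 5
5201 510
530451 52015
54100801 5305020

[10; 5,20] for √104; ℓ=2 ⇒ convergent index 1
step 0: (10, 1)  from 10·(1,0) + (0,1)
step 1: (51, 5)  from 5·(10,1) + (1,0)
(x₁, y₁) = (51, 5);  51² − 104·5² = 1 ✓
(x_2, y_2) = (51·51 + 104·5·5, 51·5 + 5·51) = (5201, 510)
(x_3, y_3) = (51·5201 + 104·5·510, 51·510 + 5·5201) = (530451, 52015)
(x_4, y_4) = (51·530451 + 104·5·52015, 51·52015 + 5·530451) = (54100801, 5305020)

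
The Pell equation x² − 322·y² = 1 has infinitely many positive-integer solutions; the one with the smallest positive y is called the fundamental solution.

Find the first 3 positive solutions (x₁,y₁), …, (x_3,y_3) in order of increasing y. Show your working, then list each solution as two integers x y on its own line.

√322 = [17; 1,16,1,34, …], period ℓ=4 (even) → k=3
k=0  a_k=17  p_k/q_k = 17/1
k=1  a_k=1  p_k/q_k = 18/1
k=2  a_k=16  p_k/q_k = 305/17
k=3  a_k=1  p_k/q_k = 323/18
(x₁, y₁) = (323, 18);  323² − 322·18² = 1 ✓
(x_2, y_2) = (323·323 + 322·18·18, 323·18 + 18·323) = (208657, 11628)
(x_3, y_3) = (323·208657 + 322·18·11628, 323·11628 + 18·208657) = (134792099, 7511670)

323 18
208657 11628
134792099 7511670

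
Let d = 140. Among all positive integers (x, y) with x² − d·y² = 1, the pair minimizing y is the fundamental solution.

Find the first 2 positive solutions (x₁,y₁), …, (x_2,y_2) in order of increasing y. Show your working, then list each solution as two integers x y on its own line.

√140 = [11; 1,4,1,22, …], period ℓ=4 (even) → k=3
step 0: (11, 1)  from 11·(1,0) + (0,1)
…
step 2: (59, 5)  from 4·(12,1) + (11,1)
step 3: (71, 6)  from 1·(59,5) + (12,1)
→ (71, 6).  Check: 71²=5041, 140·6²=5040, difference 1.
(x_2, y_2) = (71·71 + 140·6·6, 71·6 + 6·71) = (10081, 852)

71 6
10081 852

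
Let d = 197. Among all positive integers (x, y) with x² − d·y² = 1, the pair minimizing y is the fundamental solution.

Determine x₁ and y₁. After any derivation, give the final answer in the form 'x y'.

[14; 28] for √197; ℓ=1 ⇒ convergent index 1
a_0=14:  p_0=14·1+0=14,  q_0=14·0+1=1
a_1=28:  p_1=28·14+1=393,  q_1=28·1+0=28
(x₁, y₁) = (393, 28);  393² − 197·28² = 1 ✓

393 28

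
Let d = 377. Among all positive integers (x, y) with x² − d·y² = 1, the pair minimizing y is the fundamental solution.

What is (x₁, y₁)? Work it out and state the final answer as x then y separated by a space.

[19; 2,2,2,38] for √377; ℓ=4 ⇒ convergent index 3
i=0: a=19 ⇒ p=19, q=1
…
i=2: a=2 ⇒ p=97, q=5
i=3: a=2 ⇒ p=233, q=12
→ (233, 12).  Check: 233²=54289, 377·12²=54288, difference 1.

233 12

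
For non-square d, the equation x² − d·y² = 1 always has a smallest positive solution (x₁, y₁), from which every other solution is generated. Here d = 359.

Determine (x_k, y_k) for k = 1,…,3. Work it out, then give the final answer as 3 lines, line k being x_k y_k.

[18; 1,17,1,36] for √359; ℓ=4 ⇒ convergent index 3
a_0=18:  p_0=18·1+0=18,  q_0=18·0+1=1
…
a_2=17:  p_2=17·19+18=341,  q_2=17·1+1=18
a_3=1:  p_3=1·341+19=360,  q_3=1·18+1=19
→ (360, 19).  Check: 360²=129600, 359·19²=129599, difference 1.
n=2: (360,19)∘(360,19) = (360·360+359·19·19, 360·19+19·360) = (259199,13680)
n=3: (259199,13680)∘(360,19) = (360·259199+359·19·13680, 360·13680+19·259199) = (186622920,9849581)

360 19
259199 13680
186622920 9849581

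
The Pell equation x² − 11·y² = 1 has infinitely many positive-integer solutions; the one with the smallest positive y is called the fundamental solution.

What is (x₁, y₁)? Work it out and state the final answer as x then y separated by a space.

d=11: √d = [3; 3,6] (ℓ=2, even), read p_1/q_1
a_0=3:  p_0=3·1+0=3,  q_0=3·0+1=1
a_1=3:  p_1=3·3+1=10,  q_1=3·1+0=3
→ (10, 3).  Check: 10²=100, 11·3²=99, difference 1.

10 3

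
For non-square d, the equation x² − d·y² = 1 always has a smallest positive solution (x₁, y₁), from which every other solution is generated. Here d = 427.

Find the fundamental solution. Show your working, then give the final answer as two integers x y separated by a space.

√427 → a₀=20, period (1,1,1,40); ℓ=4 even so k=3
step 0: (20, 1)  from 20·(1,0) + (0,1)
step 1: (21, 1)  from 1·(20,1) + (1,0)
step 2: (41, 2)  from 1·(21,1) + (20,1)
step 3: (62, 3)  from 1·(41,2) + (21,1)
(x₁, y₁) = (62, 3);  62² − 427·3² = 1 ✓

62 3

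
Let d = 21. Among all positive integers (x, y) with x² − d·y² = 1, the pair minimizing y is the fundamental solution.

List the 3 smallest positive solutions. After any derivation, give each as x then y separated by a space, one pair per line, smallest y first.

55 12
6049 1320
665335 145188

[4; 1,1,2,1,1,8] for √21; ℓ=6 ⇒ convergent index 5
k=0  a_k=4  p_k/q_k = 4/1
…
k=2  a_k=1  p_k/q_k = 9/2
…
k=4  a_k=1  p_k/q_k = 32/7
k=5  a_k=1  p_k/q_k = 55/12
(x₁, y₁) = (55, 12);  55² − 21·12² = 1 ✓
(55+12√21)^2 = 6049 + 1320√21
(55+12√21)^3 = 665335 + 145188√21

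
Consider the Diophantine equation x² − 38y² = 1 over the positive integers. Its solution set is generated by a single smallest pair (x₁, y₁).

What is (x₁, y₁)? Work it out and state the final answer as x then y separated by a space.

37 6

√38 → a₀=6, period (6,12); ℓ=2 even so k=1
a_0=6:  p_0=6·1+0=6,  q_0=6·0+1=1
a_1=6:  p_1=6·6+1=37,  q_1=6·1+0=6
(x₁, y₁) = (37, 6);  37² − 38·6² = 1 ✓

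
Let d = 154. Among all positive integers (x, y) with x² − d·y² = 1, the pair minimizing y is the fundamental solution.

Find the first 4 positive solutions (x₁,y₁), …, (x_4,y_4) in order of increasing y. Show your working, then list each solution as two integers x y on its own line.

√154 = [12; 2,2,3,1,2,1,3,2,2,24, …], period ℓ=10 (even) → k=9
k=0  a_k=12  p_k/q_k = 12/1
k=1  a_k=2  p_k/q_k = 25/2
k=2  a_k=2  p_k/q_k = 62/5
…
k=4  a_k=1  p_k/q_k = 273/22
…
k=6  a_k=1  p_k/q_k = 1030/83
…
k=8  a_k=2  p_k/q_k = 8724/703
k=9  a_k=2  p_k/q_k = 21295/1716
fundamental: x₁=21295, y₁=1716  (since 453477025 − 154·2944656 = 1)
k=2:  x_2 = 21295·21295+154·1716·1716 = 906954049,  y_2 = 21295·1716+1716·21295 = 73084440
k=3:  x_3 = 21295·906954049+154·1716·73084440 = 38627172925615,  y_3 = 21295·73084440+1716·906954049 = 3112666297884
k=4:  x_4 = 21295·38627172925615+154·1716·3112666297884 = 1645131293994988801,  y_4 = 21295·3112666297884+1716·38627172925615 = 132568457553795120

21295 1716
906954049 73084440
38627172925615 3112666297884
1645131293994988801 132568457553795120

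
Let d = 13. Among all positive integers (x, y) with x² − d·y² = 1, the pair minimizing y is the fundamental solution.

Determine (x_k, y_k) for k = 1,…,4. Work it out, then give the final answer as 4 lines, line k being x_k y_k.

649 180
842401 233640
1093435849 303264540
1419278889601 393637139280

√13 = [3; 1,1,1,1,6, …], period ℓ=5 (odd) → k=9
k=0  a_k=3  p_k/q_k = 3/1
k=1  a_k=1  p_k/q_k = 4/1
k=2  a_k=1  p_k/q_k = 7/2
k=3  a_k=1  p_k/q_k = 11/3
k=4  a_k=1  p_k/q_k = 18/5
k=5  a_k=6  p_k/q_k = 119/33
k=6  a_k=1  p_k/q_k = 137/38
k=7  a_k=1  p_k/q_k = 256/71
k=8  a_k=1  p_k/q_k = 393/109
k=9  a_k=1  p_k/q_k = 649/180
fundamental: x₁=649, y₁=180  (since 421201 − 13·32400 = 1)
k=2:  x_2 = 649·649+13·180·180 = 842401,  y_2 = 649·180+180·649 = 233640
k=3:  x_3 = 649·842401+13·180·233640 = 1093435849,  y_3 = 649·233640+180·842401 = 303264540
k=4:  x_4 = 649·1093435849+13·180·303264540 = 1419278889601,  y_4 = 649·303264540+180·1093435849 = 393637139280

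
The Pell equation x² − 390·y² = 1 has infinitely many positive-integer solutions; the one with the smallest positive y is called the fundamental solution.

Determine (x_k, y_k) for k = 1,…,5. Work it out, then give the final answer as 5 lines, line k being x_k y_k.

79 4
12481 632
1971919 99852
311550721 15775984
49223041999 2492505620

[19; 1,2,1,38] for √390; ℓ=4 ⇒ convergent index 3
step 0: (19, 1)  from 19·(1,0) + (0,1)
step 1: (20, 1)  from 1·(19,1) + (1,0)
step 2: (59, 3)  from 2·(20,1) + (19,1)
step 3: (79, 4)  from 1·(59,3) + (20,1)
fundamental: x₁=79, y₁=4  (since 6241 − 390·16 = 1)
(79+4√390)^2 = 12481 + 632√390
(79+4√390)^3 = 1971919 + 99852√390
(79+4√390)^4 = 311550721 + 15775984√390
(79+4√390)^5 = 49223041999 + 2492505620√390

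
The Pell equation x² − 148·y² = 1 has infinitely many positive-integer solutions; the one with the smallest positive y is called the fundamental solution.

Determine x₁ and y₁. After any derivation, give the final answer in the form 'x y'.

73 6

[12; 6,24] for √148; ℓ=2 ⇒ convergent index 1
a_0=12:  p_0=12·1+0=12,  q_0=12·0+1=1
a_1=6:  p_1=6·12+1=73,  q_1=6·1+0=6
(x₁, y₁) = (73, 6);  73² − 148·6² = 1 ✓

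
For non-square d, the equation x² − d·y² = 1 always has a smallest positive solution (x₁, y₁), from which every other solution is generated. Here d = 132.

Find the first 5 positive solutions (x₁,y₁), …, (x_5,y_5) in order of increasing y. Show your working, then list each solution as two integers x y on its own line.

d=132: √d = [11; 2,22] (ℓ=2, even), read p_1/q_1
i=0: a=11 ⇒ p=11, q=1
i=1: a=2 ⇒ p=23, q=2
→ (23, 2).  Check: 23²=529, 132·2²=528, difference 1.
n=2: (23,2)∘(23,2) = (23·23+132·2·2, 23·2+2·23) = (1057,92)
n=3: (1057,92)∘(23,2) = (23·1057+132·2·92, 23·92+2·1057) = (48599,4230)
n=4: (48599,4230)∘(23,2) = (23·48599+132·2·4230, 23·4230+2·48599) = (2234497,194488)
n=5: (2234497,194488)∘(23,2) = (23·2234497+132·2·194488, 23·194488+2·2234497) = (102738263,8942218)

23 2
1057 92
48599 4230
2234497 194488
102738263 8942218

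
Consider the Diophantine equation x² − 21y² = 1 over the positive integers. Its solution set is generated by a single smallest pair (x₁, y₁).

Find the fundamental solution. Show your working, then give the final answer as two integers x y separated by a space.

√21 = [4; 1,1,2,1,1,8, …], period ℓ=6 (even) → k=5
a_0=4:  p_0=4·1+0=4,  q_0=4·0+1=1
a_1=1:  p_1=1·4+1=5,  q_1=1·1+0=1
a_2=1:  p_2=1·5+4=9,  q_2=1·1+1=2
a_3=2:  p_3=2·9+5=23,  q_3=2·2+1=5
a_4=1:  p_4=1·23+9=32,  q_4=1·5+2=7
a_5=1:  p_5=1·32+23=55,  q_5=1·7+5=12
(x₁, y₁) = (55, 12);  55² − 21·12² = 1 ✓

55 12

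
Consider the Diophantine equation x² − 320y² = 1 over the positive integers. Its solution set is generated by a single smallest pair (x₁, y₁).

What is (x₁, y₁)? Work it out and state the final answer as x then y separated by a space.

√320 = [17; 1,7,1,34, …], period ℓ=4 (even) → k=3
i=0: a=17 ⇒ p=17, q=1
i=1: a=1 ⇒ p=18, q=1
i=2: a=7 ⇒ p=143, q=8
i=3: a=1 ⇒ p=161, q=9
(x₁, y₁) = (161, 9);  161² − 320·9² = 1 ✓

161 9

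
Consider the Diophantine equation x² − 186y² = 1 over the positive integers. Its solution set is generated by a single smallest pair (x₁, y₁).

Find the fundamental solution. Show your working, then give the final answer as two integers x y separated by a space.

[13; 1,1,1,3,4,3,1,1,1,26] for √186; ℓ=10 ⇒ convergent index 9
k=0  a_k=13  p_k/q_k = 13/1
k=1  a_k=1  p_k/q_k = 14/1
k=2  a_k=1  p_k/q_k = 27/2
k=3  a_k=1  p_k/q_k = 41/3
k=4  a_k=3  p_k/q_k = 150/11
k=5  a_k=4  p_k/q_k = 641/47
…
k=7  a_k=1  p_k/q_k = 2714/199
k=8  a_k=1  p_k/q_k = 4787/351
k=9  a_k=1  p_k/q_k = 7501/550
(x₁, y₁) = (7501, 550);  7501² − 186·550² = 1 ✓

7501 550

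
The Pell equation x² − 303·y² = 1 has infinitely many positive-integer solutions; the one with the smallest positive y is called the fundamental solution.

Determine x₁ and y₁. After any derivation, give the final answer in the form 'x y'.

2524 145

√303 → a₀=17, period (2,2,5,2,2,34); ℓ=6 even so k=5
i=0: a=17 ⇒ p=17, q=1
i=1: a=2 ⇒ p=35, q=2
…
i=4: a=2 ⇒ p=1027, q=59
i=5: a=2 ⇒ p=2524, q=145
(x₁, y₁) = (2524, 145);  2524² − 303·145² = 1 ✓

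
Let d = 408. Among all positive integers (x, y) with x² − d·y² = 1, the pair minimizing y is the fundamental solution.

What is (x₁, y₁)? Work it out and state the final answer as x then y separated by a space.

101 5

√408 = [20; 5,40, …], period ℓ=2 (even) → k=1
i=0: a=20 ⇒ p=20, q=1
i=1: a=5 ⇒ p=101, q=5
fundamental: x₁=101, y₁=5  (since 10201 − 408·25 = 1)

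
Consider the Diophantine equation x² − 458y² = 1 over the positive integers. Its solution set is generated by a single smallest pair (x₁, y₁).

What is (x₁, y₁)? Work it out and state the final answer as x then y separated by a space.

22899 1070

d=458: √d = [21; 2,2,42] (ℓ=3, odd), read p_5/q_5
i=0: a=21 ⇒ p=21, q=1
…
i=4: a=2 ⇒ p=9181, q=429
i=5: a=2 ⇒ p=22899, q=1070
→ (22899, 1070).  Check: 22899²=524364201, 458·1070²=524364200, difference 1.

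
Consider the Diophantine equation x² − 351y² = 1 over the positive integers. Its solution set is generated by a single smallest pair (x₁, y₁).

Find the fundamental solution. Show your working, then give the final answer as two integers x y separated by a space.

62425 3332

[18; 1,2,1,3,2,2,2,3,1,2,1,36] for √351; ℓ=12 ⇒ convergent index 11
a_0=18:  p_0=18·1+0=18,  q_0=18·0+1=1
a_1=1:  p_1=1·18+1=19,  q_1=1·1+0=1
…
a_3=1:  p_3=1·56+19=75,  q_3=1·3+1=4
a_4=3:  p_4=3·75+56=281,  q_4=3·4+3=15
…
a_7=2:  p_7=2·1555+637=3747,  q_7=2·83+34=200
a_8=3:  p_8=3·3747+1555=12796,  q_8=3·200+83=683
a_9=1:  p_9=1·12796+3747=16543,  q_9=1·683+200=883
a_10=2:  p_10=2·16543+12796=45882,  q_10=2·883+683=2449
a_11=1:  p_11=1·45882+16543=62425,  q_11=1·2449+883=3332
(x₁, y₁) = (62425, 3332);  62425² − 351·3332² = 1 ✓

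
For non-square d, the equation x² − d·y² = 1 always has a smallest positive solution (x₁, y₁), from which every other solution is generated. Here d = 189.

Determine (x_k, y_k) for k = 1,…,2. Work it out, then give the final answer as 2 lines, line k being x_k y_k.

55 4
6049 440

[13; 1,2,1,26] for √189; ℓ=4 ⇒ convergent index 3
i=0: a=13 ⇒ p=13, q=1
…
i=2: a=2 ⇒ p=41, q=3
i=3: a=1 ⇒ p=55, q=4
(x₁, y₁) = (55, 4);  55² − 189·4² = 1 ✓
(x_2, y_2) = (55·55 + 189·4·4, 55·4 + 4·55) = (6049, 440)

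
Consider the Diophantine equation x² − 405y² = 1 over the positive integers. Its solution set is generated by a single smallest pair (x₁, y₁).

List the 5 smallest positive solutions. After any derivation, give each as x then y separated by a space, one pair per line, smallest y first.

161 8
51841 2576
16692641 829464
5374978561 267084832
1730726404001 86000486440

d=405: √d = [20; 8,40] (ℓ=2, even), read p_1/q_1
a_0=20:  p_0=20·1+0=20,  q_0=20·0+1=1
a_1=8:  p_1=8·20+1=161,  q_1=8·1+0=8
→ (161, 8).  Check: 161²=25921, 405·8²=25920, difference 1.
(x_2, y_2) = (161·161 + 405·8·8, 161·8 + 8·161) = (51841, 2576)
(x_3, y_3) = (161·51841 + 405·8·2576, 161·2576 + 8·51841) = (16692641, 829464)
(x_4, y_4) = (161·16692641 + 405·8·829464, 161·829464 + 8·16692641) = (5374978561, 267084832)
(x_5, y_5) = (161·5374978561 + 405·8·267084832, 161·267084832 + 8·5374978561) = (1730726404001, 86000486440)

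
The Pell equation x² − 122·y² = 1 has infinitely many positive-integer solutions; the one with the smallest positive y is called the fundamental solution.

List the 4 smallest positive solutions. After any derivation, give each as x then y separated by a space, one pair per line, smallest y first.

243 22
118097 10692
57394899 5196290
27893802817 2525386248

√122 → a₀=11, period (22); ℓ=1 odd so k=1
k=0  a_k=11  p_k/q_k = 11/1
k=1  a_k=22  p_k/q_k = 243/22
(x₁, y₁) = (243, 22);  243² − 122·22² = 1 ✓
n=2: (243,22)∘(243,22) = (243·243+122·22·22, 243·22+22·243) = (118097,10692)
n=3: (118097,10692)∘(243,22) = (243·118097+122·22·10692, 243·10692+22·118097) = (57394899,5196290)
n=4: (57394899,5196290)∘(243,22) = (243·57394899+122·22·5196290, 243·5196290+22·57394899) = (27893802817,2525386248)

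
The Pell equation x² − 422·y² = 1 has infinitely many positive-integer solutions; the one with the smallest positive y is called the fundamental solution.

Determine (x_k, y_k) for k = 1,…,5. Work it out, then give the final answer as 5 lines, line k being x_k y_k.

√422 → a₀=20, period (1,1,5,2,1,…,1,1,40); ℓ=14 even so k=13
i=0: a=20 ⇒ p=20, q=1
i=1: a=1 ⇒ p=21, q=1
i=2: a=1 ⇒ p=41, q=2
i=3: a=5 ⇒ p=226, q=11
i=4: a=2 ⇒ p=493, q=24
…
i=7: a=20 ⇒ p=53719, q=2615
i=8: a=3 ⇒ p=163807, q=7974
i=9: a=1 ⇒ p=217526, q=10589
i=10: a=2 ⇒ p=598859, q=29152
i=11: a=5 ⇒ p=3211821, q=156349
i=12: a=1 ⇒ p=3810680, q=185501
i=13: a=1 ⇒ p=7022501, q=341850
→ (7022501, 341850).  Check: 7022501²=49315520295001, 422·341850²=49315520295000, difference 1.
(x_2, y_2) = (7022501·7022501 + 422·341850·341850, 7022501·341850 + 341850·7022501) = (98631040590001, 4801283933700)
(x_3, y_3) = (7022501·98631040590001 + 422·341850·4801283933700, 7022501·4801283933700 + 341850·98631040590001) = (1385273162348638202501, 67434042451384025550)
(x_4, y_4) = (7022501·1385273162348638202501 + 422·341850·67434042451384025550, 7022501·67434042451384025550 + 341850·1385273162348638202501) = (19456164335732849620362360001, 947111261097768740333867400)
(x_5, y_5) = (7022501·19456164335732849620362360001 + 422·341850·947111261097768740333867400, 7022501·947111261097768740333867400 + 341850·19456164335732849620362360001) = (273261867007695159110526238300562501, 13302179556340616719484196916709250)

7022501 341850
98631040590001 4801283933700
1385273162348638202501 67434042451384025550
19456164335732849620362360001 947111261097768740333867400
273261867007695159110526238300562501 13302179556340616719484196916709250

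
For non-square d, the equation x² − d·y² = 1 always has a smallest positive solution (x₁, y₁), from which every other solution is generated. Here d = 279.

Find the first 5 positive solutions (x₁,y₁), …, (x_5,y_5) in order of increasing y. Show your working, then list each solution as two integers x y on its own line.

1520 91
4620799 276640
14047227440 840985509
42703566796801 2556595670720
129818829015047600 7772049998003291

√279 = [16; 1,2,2,1,2,2,1,32, …], period ℓ=8 (even) → k=7
a_0=16:  p_0=16·1+0=16,  q_0=16·0+1=1
a_1=1:  p_1=1·16+1=17,  q_1=1·1+0=1
…
a_3=2:  p_3=2·50+17=117,  q_3=2·3+1=7
…
a_5=2:  p_5=2·167+117=451,  q_5=2·10+7=27
a_6=2:  p_6=2·451+167=1069,  q_6=2·27+10=64
a_7=1:  p_7=1·1069+451=1520,  q_7=1·64+27=91
fundamental: x₁=1520, y₁=91  (since 2310400 − 279·8281 = 1)
k=2:  x_2 = 1520·1520+279·91·91 = 4620799,  y_2 = 1520·91+91·1520 = 276640
k=3:  x_3 = 1520·4620799+279·91·276640 = 14047227440,  y_3 = 1520·276640+91·4620799 = 840985509
k=4:  x_4 = 1520·14047227440+279·91·840985509 = 42703566796801,  y_4 = 1520·840985509+91·14047227440 = 2556595670720
k=5:  x_5 = 1520·42703566796801+279·91·2556595670720 = 129818829015047600,  y_5 = 1520·2556595670720+91·42703566796801 = 7772049998003291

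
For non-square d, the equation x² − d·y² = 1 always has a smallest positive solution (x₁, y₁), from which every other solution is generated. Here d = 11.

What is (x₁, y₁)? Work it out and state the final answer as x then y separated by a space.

10 3

√11 = [3; 3,6, …], period ℓ=2 (even) → k=1
step 0: (3, 1)  from 3·(1,0) + (0,1)
step 1: (10, 3)  from 3·(3,1) + (1,0)
(x₁, y₁) = (10, 3);  10² − 11·3² = 1 ✓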